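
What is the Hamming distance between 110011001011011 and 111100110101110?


Count differing positions: . . ^ ^ ^ ^ ^ ^ ^ ^ ^ . ^ . ^ = 11 differences

11


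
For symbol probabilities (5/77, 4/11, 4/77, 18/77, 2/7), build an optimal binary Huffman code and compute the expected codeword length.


Huffman construction (repeatedly merge the two least-probable nodes; each merge adds 1 bit to every symbol beneath it): 4/77 + 5/77 = 9/77; 9/77 + 18/77 = 27/77; 2/7 + 27/77 = 7/11; 4/11 + 7/11 = 1. Resulting codeword lengths (in the order the probabilities were given): (4, 1, 4, 3, 2). L_avg = sum(p_i * l_i) = 5/77*4 + 4/11*1 + 4/77*4 + 18/77*3 + 2/7*2 = 162/77 = 2.1039

2.1039 bits


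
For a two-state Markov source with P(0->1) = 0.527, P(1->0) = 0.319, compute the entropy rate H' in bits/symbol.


Stationary distribution: pi_0 = p10/(p01+p10) = 0.3771, pi_1 = 0.6229. Entropy rate H' = pi_0*H(p01) + pi_1*H(p10) = 0.3771*0.9979 + 0.6229*0.9033 = 0.939

0.939 bits/symbol


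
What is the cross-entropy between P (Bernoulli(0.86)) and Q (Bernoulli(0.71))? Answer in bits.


H(P,Q) = -p*log2(q) - (1-p)*log2(1-q). -0.86*log2(0.71) = 0.424934; -0.14*log2(0.29) = 0.250023. H(P,Q) = 0.424934 + 0.250023 = 0.675

0.675 bits


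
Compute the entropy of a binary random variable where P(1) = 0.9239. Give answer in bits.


H = -p*log2(p) - (1-p)*log2(1-p). -0.9239*log2(0.9239) = 0.105501; -0.0761*log2(0.0761) = 0.282785. H = 0.105501 + 0.282785 = 0.3883

0.3883 bits


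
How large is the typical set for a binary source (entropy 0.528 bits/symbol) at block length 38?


log2|A_typical| = nH = 38 * 0.528 = 20.064, so |A_typical| ~ 2^20.064 = 1.096e+06

1.096e+06


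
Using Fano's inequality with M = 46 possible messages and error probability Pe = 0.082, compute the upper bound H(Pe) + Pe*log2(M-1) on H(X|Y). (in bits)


H(Pe) = -Pe*log2(Pe) - (1-Pe)*log2(1-Pe) = -0.082*log2(0.082) - 0.918*log2(0.918) = 0.295875 + 0.113312 = 0.4092. Pe*log2(M-1) = 0.082*log2(45) = 0.450332. Bound = H(Pe) + Pe*log2(M-1) = 0.295875 + 0.113312 + 0.450332 = 0.8595

0.8595 bits


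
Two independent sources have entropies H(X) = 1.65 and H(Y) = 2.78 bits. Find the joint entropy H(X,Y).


For independent variables, H(X,Y) = H(X) + H(Y) = 1.65 + 2.78 = 4.43

4.43 bits


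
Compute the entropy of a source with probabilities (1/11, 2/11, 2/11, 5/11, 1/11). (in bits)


H = -sum(p_i * log2(p_i)). Terms: -(1/11)*log2(1/11) = 0.314494; -(2/11)*log2(2/11) = 0.447169; -(2/11)*log2(2/11) = 0.447169; -(5/11)*log2(5/11) = 0.517047; -(1/11)*log2(1/11) = 0.314494. H = 0.314494 + 0.447169 + 0.447169 + 0.517047 + 0.314494 = 2.0404

2.0404 bits


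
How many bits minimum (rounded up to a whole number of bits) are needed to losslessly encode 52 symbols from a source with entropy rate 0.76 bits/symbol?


Minimum bits >= n * H = 52 * 0.76 = 39.52, rounded up to a whole number of bits = 40

40 bits


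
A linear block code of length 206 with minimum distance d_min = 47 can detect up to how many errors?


Detection capability = d_min - 1 = 47 - 1 = 46

46 errors


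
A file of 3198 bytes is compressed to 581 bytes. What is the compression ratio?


Ratio = original / compressed = 3198 / 581 = 5.5043

5.5043


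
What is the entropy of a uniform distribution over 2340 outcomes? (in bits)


H = log2(n) = log2(2340) = 11.1923

11.1923 bits


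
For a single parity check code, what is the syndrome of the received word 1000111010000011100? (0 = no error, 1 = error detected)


Syndrome = XOR of all bits = 1 XOR 0 XOR 0 XOR 0 XOR 1 XOR 1 XOR 1 XOR 0 XOR 1 XOR 0 XOR 0 XOR 0 XOR 0 XOR 0 XOR 1 XOR 1 XOR 1 XOR 0 XOR 0 = 0

0


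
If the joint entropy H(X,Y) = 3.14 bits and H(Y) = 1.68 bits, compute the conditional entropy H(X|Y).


H(X|Y) = H(X,Y) - H(Y) = 3.14 - 1.68 = 1.46

1.46 bits


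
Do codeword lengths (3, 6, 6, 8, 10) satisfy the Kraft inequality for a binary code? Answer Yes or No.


Kraft sum = sum(2^(-l_i)) = 0.1611, need <= 1. Result: satisfied (a binary prefix-free code with these lengths exists)

Yes


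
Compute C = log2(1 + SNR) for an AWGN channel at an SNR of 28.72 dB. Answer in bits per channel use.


SNR_linear = 10^(28.72/10) = 744.732; C = log2(1 + SNR_linear) = log2(1 + 744.732) = 9.5425

9.5425 bits/channel use


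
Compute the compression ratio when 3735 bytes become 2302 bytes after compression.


Ratio = original / compressed = 3735 / 2302 = 1.6225

1.6225


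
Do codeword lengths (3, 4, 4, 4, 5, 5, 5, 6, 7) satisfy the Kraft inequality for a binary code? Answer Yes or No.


Kraft sum = sum(2^(-l_i)) = 0.4297, need <= 1. Result: satisfied (a binary prefix-free code with these lengths exists)

Yes


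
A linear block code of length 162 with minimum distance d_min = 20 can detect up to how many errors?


Detection capability = d_min - 1 = 20 - 1 = 19

19 errors


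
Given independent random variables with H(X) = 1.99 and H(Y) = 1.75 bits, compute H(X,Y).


For independent variables, H(X,Y) = H(X) + H(Y) = 1.99 + 1.75 = 3.74

3.74 bits


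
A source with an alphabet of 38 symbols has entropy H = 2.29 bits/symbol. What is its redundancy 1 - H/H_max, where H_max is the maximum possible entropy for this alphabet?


H_max = log2(K) = log2(38) = 5.2479 bits/symbol. Redundancy = 1 - H/H_max = 1 - 2.29/5.2479 = 1 - 0.4364 = 0.5636

0.5636


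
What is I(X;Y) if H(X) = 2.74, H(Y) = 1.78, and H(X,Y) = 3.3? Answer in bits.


I(X;Y) = H(X) + H(Y) - H(X,Y) = 2.74 + 1.78 - 3.3 = 1.22

1.22 bits


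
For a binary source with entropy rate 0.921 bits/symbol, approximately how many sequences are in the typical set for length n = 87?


log2|A_typical| = nH = 87 * 0.921 = 80.127, so |A_typical| ~ 2^80.127 = 1.320e+24

1.320e+24


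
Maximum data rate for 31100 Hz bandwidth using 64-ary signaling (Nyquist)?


Rate = 2 * B * log2(M) = 2 * 31100 * 6.0 = 373200.0

373200.0 bps


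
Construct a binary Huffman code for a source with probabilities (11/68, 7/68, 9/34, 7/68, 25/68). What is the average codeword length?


Huffman construction (repeatedly merge the two least-probable nodes; each merge adds 1 bit to every symbol beneath it): 7/68 + 7/68 = 7/34; 11/68 + 7/34 = 25/68; 9/34 + 25/68 = 43/68; 25/68 + 43/68 = 1. Resulting codeword lengths (in the order the probabilities were given): (2, 3, 2, 3, 2). L_avg = sum(p_i * l_i) = 11/68*2 + 7/68*3 + 9/34*2 + 7/68*3 + 25/68*2 = 75/34 = 2.2059

2.2059 bits


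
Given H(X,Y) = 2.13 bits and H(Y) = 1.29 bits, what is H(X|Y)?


H(X|Y) = H(X,Y) - H(Y) = 2.13 - 1.29 = 0.84

0.84 bits


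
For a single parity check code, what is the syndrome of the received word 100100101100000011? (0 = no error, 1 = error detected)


Syndrome = XOR of all bits = 1 XOR 0 XOR 0 XOR 1 XOR 0 XOR 0 XOR 1 XOR 0 XOR 1 XOR 1 XOR 0 XOR 0 XOR 0 XOR 0 XOR 0 XOR 0 XOR 1 XOR 1 = 1

1


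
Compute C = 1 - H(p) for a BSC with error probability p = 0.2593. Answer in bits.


H(p) = -p*log2(p) - (1-p)*log2(1-p) = -0.2593*log2(0.2593) - 0.7407*log2(0.7407) = 0.504936 + 0.320752 = 0.8257. C = 1 - H(p) = 1 - 0.8257 = 0.1743

0.1743 bits


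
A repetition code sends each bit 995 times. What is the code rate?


Rate = k/n = 1/995

1/995


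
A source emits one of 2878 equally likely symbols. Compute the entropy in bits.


H = log2(n) = log2(2878) = 11.4909

11.4909 bits


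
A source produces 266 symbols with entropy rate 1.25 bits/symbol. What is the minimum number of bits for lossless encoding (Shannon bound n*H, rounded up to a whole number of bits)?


Minimum bits >= n * H = 266 * 1.25 = 332.5, rounded up to a whole number of bits = 333

333 bits


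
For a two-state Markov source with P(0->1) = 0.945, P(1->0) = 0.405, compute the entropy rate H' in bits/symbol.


Stationary distribution: pi_0 = p10/(p01+p10) = 0.3, pi_1 = 0.7. Entropy rate H' = pi_0*H(p01) + pi_1*H(p10) = 0.3*0.3073 + 0.7*0.9738 = 0.7738

0.7738 bits/symbol


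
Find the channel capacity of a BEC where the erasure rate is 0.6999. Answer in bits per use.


C = 1 - epsilon = 1 - 0.6999 = 0.3001

0.3001 bits


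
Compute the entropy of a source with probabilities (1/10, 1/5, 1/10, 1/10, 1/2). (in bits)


H = -sum(p_i * log2(p_i)). Terms: -(1/10)*log2(1/10) = 0.332193; -(1/5)*log2(1/5) = 0.464386; -(1/10)*log2(1/10) = 0.332193; -(1/10)*log2(1/10) = 0.332193; -(1/2)*log2(1/2) = 0.500000. H = 0.332193 + 0.464386 + 0.332193 + 0.332193 + 0.500000 = 1.961

1.961 bits


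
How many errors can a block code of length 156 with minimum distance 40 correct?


Correction capability = floor((d-1)/2) = floor((40-1)/2) = 19

19 errors


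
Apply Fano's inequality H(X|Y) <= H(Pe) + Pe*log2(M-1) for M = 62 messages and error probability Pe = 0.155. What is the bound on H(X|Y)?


H(Pe) = -Pe*log2(Pe) - (1-Pe)*log2(1-Pe) = -0.155*log2(0.155) - 0.845*log2(0.845) = 0.416897 + 0.205315 = 0.6222. Pe*log2(M-1) = 0.155*log2(61) = 0.919264. Bound = H(Pe) + Pe*log2(M-1) = 0.416897 + 0.205315 + 0.919264 = 1.5415

1.5415 bits


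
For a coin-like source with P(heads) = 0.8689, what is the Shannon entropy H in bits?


H = -p*log2(p) - (1-p)*log2(1-p). -0.8689*log2(0.8689) = 0.176159; -0.1311*log2(0.1311) = 0.384288. H = 0.176159 + 0.384288 = 0.5604

0.5604 bits


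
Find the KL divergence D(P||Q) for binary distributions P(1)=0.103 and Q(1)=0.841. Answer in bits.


KL = p*log2(p/q) + (1-p)*log2((1-p)/(1-q)) = 0.103*log2(0.103/0.841) + 0.897*log2(0.897/0.159) = 1.927

1.927 bits


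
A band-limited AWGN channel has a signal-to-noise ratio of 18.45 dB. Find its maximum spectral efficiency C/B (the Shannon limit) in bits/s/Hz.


SNR_linear = 10^(18.45/10) = 69.9842; C/B = log2(1 + SNR_linear) = log2(1 + 69.9842) = 6.1494

6.1494 bits/s/Hz


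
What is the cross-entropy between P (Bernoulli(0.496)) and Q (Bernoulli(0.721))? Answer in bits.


H(P,Q) = -p*log2(q) - (1-p)*log2(1-q). -0.496*log2(0.721) = 0.234077; -0.504*log2(0.279) = 0.928198. H(P,Q) = 0.234077 + 0.928198 = 1.1623

1.1623 bits


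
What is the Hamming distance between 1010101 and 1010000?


Count differing positions: . . . . ^ . ^ = 2 differences

2


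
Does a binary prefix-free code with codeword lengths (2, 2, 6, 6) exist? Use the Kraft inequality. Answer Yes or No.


Kraft sum = sum(2^(-l_i)) = 0.5312, need <= 1. Result: satisfied (a binary prefix-free code with these lengths exists)

Yes


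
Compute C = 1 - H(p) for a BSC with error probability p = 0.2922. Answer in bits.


H(p) = -p*log2(p) - (1-p)*log2(1-p) = -0.2922*log2(0.2922) - 0.7078*log2(0.7078) = 0.518647 + 0.352899 = 0.8715. C = 1 - H(p) = 1 - 0.8715 = 0.1285

0.1285 bits


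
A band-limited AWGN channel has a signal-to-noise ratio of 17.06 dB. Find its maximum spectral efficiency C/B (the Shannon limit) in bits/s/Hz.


SNR_linear = 10^(17.06/10) = 50.8159; C/B = log2(1 + SNR_linear) = log2(1 + 50.8159) = 5.6953

5.6953 bits/s/Hz


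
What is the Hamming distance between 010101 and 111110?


Count differing positions: ^ . ^ . ^ ^ = 4 differences

4


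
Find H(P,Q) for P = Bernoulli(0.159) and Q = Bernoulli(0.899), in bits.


H(P,Q) = -p*log2(q) - (1-p)*log2(1-q). -0.159*log2(0.899) = 0.024424; -0.841*log2(0.101) = 2.781669. H(P,Q) = 0.024424 + 2.781669 = 2.8061

2.8061 bits


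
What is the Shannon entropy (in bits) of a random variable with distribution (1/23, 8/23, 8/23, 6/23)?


H = -sum(p_i * log2(p_i)). Terms: -(1/23)*log2(1/23) = 0.196677; -(8/23)*log2(8/23) = 0.529935; -(8/23)*log2(8/23) = 0.529935; -(6/23)*log2(6/23) = 0.505722. H = 0.196677 + 0.529935 + 0.529935 + 0.505722 = 1.7623

1.7623 bits


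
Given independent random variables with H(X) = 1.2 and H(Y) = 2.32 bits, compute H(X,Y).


For independent variables, H(X,Y) = H(X) + H(Y) = 1.2 + 2.32 = 3.52

3.52 bits


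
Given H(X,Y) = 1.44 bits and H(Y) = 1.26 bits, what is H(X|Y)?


H(X|Y) = H(X,Y) - H(Y) = 1.44 - 1.26 = 0.18

0.18 bits


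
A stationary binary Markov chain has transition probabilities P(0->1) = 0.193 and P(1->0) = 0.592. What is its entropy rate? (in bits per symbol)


Stationary distribution: pi_0 = p10/(p01+p10) = 0.7541, pi_1 = 0.2459. Entropy rate H' = pi_0*H(p01) + pi_1*H(p10) = 0.7541*0.7077 + 0.2459*0.9754 = 0.7735

0.7735 bits/symbol


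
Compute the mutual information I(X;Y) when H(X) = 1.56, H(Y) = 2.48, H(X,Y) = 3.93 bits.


I(X;Y) = H(X) + H(Y) - H(X,Y) = 1.56 + 2.48 - 3.93 = 0.11

0.11 bits


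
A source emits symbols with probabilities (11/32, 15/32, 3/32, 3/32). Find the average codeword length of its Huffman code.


Huffman construction (repeatedly merge the two least-probable nodes; each merge adds 1 bit to every symbol beneath it): 3/32 + 3/32 = 3/16; 3/16 + 11/32 = 17/32; 15/32 + 17/32 = 1. Resulting codeword lengths (in the order the probabilities were given): (2, 1, 3, 3). L_avg = sum(p_i * l_i) = 11/32*2 + 15/32*1 + 3/32*3 + 3/32*3 = 55/32 = 1.7188

1.7188 bits


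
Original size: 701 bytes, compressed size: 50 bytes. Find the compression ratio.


Ratio = original / compressed = 701 / 50 = 14.02

14.02


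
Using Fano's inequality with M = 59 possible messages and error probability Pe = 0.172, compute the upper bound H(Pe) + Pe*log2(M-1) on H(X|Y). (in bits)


H(Pe) = -Pe*log2(Pe) - (1-Pe)*log2(1-Pe) = -0.172*log2(0.172) - 0.828*log2(0.828) = 0.436797 + 0.225462 = 0.6623. Pe*log2(M-1) = 0.172*log2(58) = 1.007573. Bound = H(Pe) + Pe*log2(M-1) = 0.436797 + 0.225462 + 1.007573 = 1.6698

1.6698 bits


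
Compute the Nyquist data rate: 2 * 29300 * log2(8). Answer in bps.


Rate = 2 * B * log2(M) = 2 * 29300 * 3.0 = 175800.0

175800.0 bps


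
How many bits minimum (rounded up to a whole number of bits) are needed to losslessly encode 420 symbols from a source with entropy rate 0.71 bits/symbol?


Minimum bits >= n * H = 420 * 0.71 = 298.2, rounded up to a whole number of bits = 299

299 bits


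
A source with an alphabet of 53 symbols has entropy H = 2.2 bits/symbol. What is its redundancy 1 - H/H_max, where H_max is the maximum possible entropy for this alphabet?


H_max = log2(K) = log2(53) = 5.7279 bits/symbol. Redundancy = 1 - H/H_max = 1 - 2.2/5.7279 = 1 - 0.3841 = 0.6159

0.6159


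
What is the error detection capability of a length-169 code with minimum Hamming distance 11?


Detection capability = d_min - 1 = 11 - 1 = 10

10 errors


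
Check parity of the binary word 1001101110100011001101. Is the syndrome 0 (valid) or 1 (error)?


Syndrome = XOR of all bits = 1 XOR 0 XOR 0 XOR 1 XOR 1 XOR 0 XOR 1 XOR 1 XOR 1 XOR 0 XOR 1 XOR 0 XOR 0 XOR 0 XOR 1 XOR 1 XOR 0 XOR 0 XOR 1 XOR 1 XOR 0 XOR 1 = 0

0


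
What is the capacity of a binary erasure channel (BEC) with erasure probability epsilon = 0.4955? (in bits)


C = 1 - epsilon = 1 - 0.4955 = 0.5045

0.5045 bits


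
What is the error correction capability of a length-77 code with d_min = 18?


Correction capability = floor((d-1)/2) = floor((18-1)/2) = 8

8 errors


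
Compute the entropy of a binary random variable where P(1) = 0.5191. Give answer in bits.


H = -p*log2(p) - (1-p)*log2(1-p). -0.5191*log2(0.5191) = 0.491025; -0.4809*log2(0.4809) = 0.507922. H = 0.491025 + 0.507922 = 0.9989

0.9989 bits


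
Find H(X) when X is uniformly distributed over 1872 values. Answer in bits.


H = log2(n) = log2(1872) = 10.8704

10.8704 bits


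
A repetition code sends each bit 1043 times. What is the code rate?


Rate = k/n = 1/1043

1/1043


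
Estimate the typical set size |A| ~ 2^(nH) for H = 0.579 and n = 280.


log2|A_typical| = nH = 280 * 0.579 = 162.12, so |A_typical| ~ 2^162.12 = 6.353e+48

6.353e+48


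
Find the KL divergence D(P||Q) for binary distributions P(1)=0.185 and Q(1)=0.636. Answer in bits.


KL = p*log2(p/q) + (1-p)*log2((1-p)/(1-q)) = 0.185*log2(0.185/0.636) + 0.815*log2(0.815/0.364) = 0.6182

0.6182 bits


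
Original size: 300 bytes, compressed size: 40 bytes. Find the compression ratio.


Ratio = original / compressed = 300 / 40 = 7.5

7.5


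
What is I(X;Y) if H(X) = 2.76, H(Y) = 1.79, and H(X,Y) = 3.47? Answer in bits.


I(X;Y) = H(X) + H(Y) - H(X,Y) = 2.76 + 1.79 - 3.47 = 1.08

1.08 bits


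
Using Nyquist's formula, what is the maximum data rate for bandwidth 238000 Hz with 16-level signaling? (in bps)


Rate = 2 * B * log2(M) = 2 * 238000 * 4.0 = 1904000.0

1904000.0 bps


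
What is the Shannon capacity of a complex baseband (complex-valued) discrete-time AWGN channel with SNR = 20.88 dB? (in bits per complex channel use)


SNR_linear = 10^(20.88/10) = 122.4616; C = log2(1 + SNR_linear) = log2(1 + 122.4616) = 6.9479

6.9479 bits/channel use


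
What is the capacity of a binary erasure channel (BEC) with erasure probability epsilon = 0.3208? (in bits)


C = 1 - epsilon = 1 - 0.3208 = 0.6792

0.6792 bits


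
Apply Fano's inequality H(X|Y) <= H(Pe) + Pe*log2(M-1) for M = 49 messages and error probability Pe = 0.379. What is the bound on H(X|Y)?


H(Pe) = -Pe*log2(Pe) - (1-Pe)*log2(1-Pe) = -0.379*log2(0.379) - 0.621*log2(0.621) = 0.530498 + 0.426835 = 0.9573. Pe*log2(M-1) = 0.379*log2(48) = 2.116701. Bound = H(Pe) + Pe*log2(M-1) = 0.530498 + 0.426835 + 2.116701 = 3.074

3.074 bits


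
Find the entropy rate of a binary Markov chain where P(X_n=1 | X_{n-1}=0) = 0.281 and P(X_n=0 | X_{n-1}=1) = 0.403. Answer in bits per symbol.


Stationary distribution: pi_0 = p10/(p01+p10) = 0.5892, pi_1 = 0.4108. Entropy rate H' = pi_0*H(p01) + pi_1*H(p10) = 0.5892*0.8568 + 0.4108*0.9727 = 0.9044

0.9044 bits/symbol


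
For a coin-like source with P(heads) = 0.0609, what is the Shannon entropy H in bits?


H = -p*log2(p) - (1-p)*log2(1-p). -0.0609*log2(0.0609) = 0.245879; -0.9391*log2(0.9391) = 0.085129. H = 0.245879 + 0.085129 = 0.331

0.331 bits


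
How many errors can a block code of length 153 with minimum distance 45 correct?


Correction capability = floor((d-1)/2) = floor((45-1)/2) = 22

22 errors


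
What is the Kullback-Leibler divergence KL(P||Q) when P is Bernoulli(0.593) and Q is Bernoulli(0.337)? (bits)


KL = p*log2(p/q) + (1-p)*log2((1-p)/(1-q)) = 0.593*log2(0.593/0.337) + 0.407*log2(0.407/0.663) = 0.1969

0.1969 bits


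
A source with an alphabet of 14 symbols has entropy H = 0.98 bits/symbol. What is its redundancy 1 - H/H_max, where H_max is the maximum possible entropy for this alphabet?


H_max = log2(K) = log2(14) = 3.8074 bits/symbol. Redundancy = 1 - H/H_max = 1 - 0.98/3.8074 = 1 - 0.2574 = 0.7426

0.7426


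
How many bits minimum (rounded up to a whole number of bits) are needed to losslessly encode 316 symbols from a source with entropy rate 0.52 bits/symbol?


Minimum bits >= n * H = 316 * 0.52 = 164.32, rounded up to a whole number of bits = 165

165 bits


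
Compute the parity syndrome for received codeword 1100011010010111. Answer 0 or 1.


Syndrome = XOR of all bits = 1 XOR 1 XOR 0 XOR 0 XOR 0 XOR 1 XOR 1 XOR 0 XOR 1 XOR 0 XOR 0 XOR 1 XOR 0 XOR 1 XOR 1 XOR 1 = 1

1


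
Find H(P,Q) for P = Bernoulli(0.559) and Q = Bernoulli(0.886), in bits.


H(P,Q) = -p*log2(q) - (1-p)*log2(1-q). -0.559*log2(0.886) = 0.097613; -0.441*log2(0.114) = 1.381606. H(P,Q) = 0.097613 + 1.381606 = 1.4792

1.4792 bits


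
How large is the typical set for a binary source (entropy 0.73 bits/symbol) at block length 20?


log2|A_typical| = nH = 20 * 0.73 = 14.6, so |A_typical| ~ 2^14.6 = 2.483e+04

2.483e+04


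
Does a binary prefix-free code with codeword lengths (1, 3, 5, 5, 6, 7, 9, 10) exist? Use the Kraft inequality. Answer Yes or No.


Kraft sum = sum(2^(-l_i)) = 0.7139, need <= 1. Result: satisfied (a binary prefix-free code with these lengths exists)

Yes


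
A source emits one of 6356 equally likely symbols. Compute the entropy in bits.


H = log2(n) = log2(6356) = 12.6339

12.6339 bits


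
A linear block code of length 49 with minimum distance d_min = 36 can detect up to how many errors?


Detection capability = d_min - 1 = 36 - 1 = 35

35 errors


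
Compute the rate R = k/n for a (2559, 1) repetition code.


Rate = k/n = 1/2559

1/2559


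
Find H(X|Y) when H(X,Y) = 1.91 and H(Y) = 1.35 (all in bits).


H(X|Y) = H(X,Y) - H(Y) = 1.91 - 1.35 = 0.56

0.56 bits


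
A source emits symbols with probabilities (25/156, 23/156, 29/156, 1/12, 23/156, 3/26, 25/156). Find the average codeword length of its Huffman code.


Huffman construction (repeatedly merge the two least-probable nodes; each merge adds 1 bit to every symbol beneath it): 1/12 + 3/26 = 31/156; 23/156 + 23/156 = 23/78; 25/156 + 25/156 = 25/78; 29/156 + 31/156 = 5/13; 23/78 + 25/78 = 8/13; 5/13 + 8/13 = 1. Resulting codeword lengths (in the order the probabilities were given): (3, 3, 2, 3, 3, 3, 3). L_avg = sum(p_i * l_i) = 25/156*3 + 23/156*3 + 29/156*2 + 1/12*3 + 23/156*3 + 3/26*3 + 25/156*3 = 439/156 = 2.8141

2.8141 bits


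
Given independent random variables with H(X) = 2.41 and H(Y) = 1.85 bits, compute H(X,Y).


For independent variables, H(X,Y) = H(X) + H(Y) = 2.41 + 1.85 = 4.26

4.26 bits


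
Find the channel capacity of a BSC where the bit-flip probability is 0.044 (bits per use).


H(p) = -p*log2(p) - (1-p)*log2(1-p) = -0.044*log2(0.044) - 0.956*log2(0.956) = 0.198280 + 0.062061 = 0.2603. C = 1 - H(p) = 1 - 0.2603 = 0.7397

0.7397 bits


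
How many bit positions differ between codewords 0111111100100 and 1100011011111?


Count differing positions: ^ . ^ ^ ^ . . ^ ^ ^ . ^ ^ = 9 differences

9


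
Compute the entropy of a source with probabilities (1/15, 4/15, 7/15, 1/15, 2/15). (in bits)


H = -sum(p_i * log2(p_i)). Terms: -(1/15)*log2(1/15) = 0.260459; -(4/15)*log2(4/15) = 0.508504; -(7/15)*log2(7/15) = 0.513117; -(1/15)*log2(1/15) = 0.260459; -(2/15)*log2(2/15) = 0.387585. H = 0.260459 + 0.508504 + 0.513117 + 0.260459 + 0.387585 = 1.9301

1.9301 bits


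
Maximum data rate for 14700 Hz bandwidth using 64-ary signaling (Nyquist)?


Rate = 2 * B * log2(M) = 2 * 14700 * 6.0 = 176400.0

176400.0 bps


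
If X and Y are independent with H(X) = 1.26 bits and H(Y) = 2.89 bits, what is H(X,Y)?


For independent variables, H(X,Y) = H(X) + H(Y) = 1.26 + 2.89 = 4.15

4.15 bits


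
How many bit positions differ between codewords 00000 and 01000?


Count differing positions: . ^ . . . = 1 differences

1


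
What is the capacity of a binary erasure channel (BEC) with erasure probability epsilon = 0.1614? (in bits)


C = 1 - epsilon = 1 - 0.1614 = 0.8386

0.8386 bits


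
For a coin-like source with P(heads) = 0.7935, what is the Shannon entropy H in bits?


H = -p*log2(p) - (1-p)*log2(1-p). -0.7935*log2(0.7935) = 0.264789; -0.2065*log2(0.2065) = 0.469950. H = 0.264789 + 0.469950 = 0.7347

0.7347 bits


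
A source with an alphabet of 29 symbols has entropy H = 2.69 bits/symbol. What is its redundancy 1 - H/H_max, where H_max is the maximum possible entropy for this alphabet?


H_max = log2(K) = log2(29) = 4.858 bits/symbol. Redundancy = 1 - H/H_max = 1 - 2.69/4.858 = 1 - 0.5537 = 0.4463

0.4463


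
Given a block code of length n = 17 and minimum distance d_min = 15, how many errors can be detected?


Detection capability = d_min - 1 = 15 - 1 = 14

14 errors


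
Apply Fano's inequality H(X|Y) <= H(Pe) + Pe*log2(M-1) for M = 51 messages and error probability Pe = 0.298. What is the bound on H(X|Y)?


H(Pe) = -Pe*log2(Pe) - (1-Pe)*log2(1-Pe) = -0.298*log2(0.298) - 0.702*log2(0.702) = 0.520491 + 0.358341 = 0.8788. Pe*log2(M-1) = 0.298*log2(50) = 1.681869. Bound = H(Pe) + Pe*log2(M-1) = 0.520491 + 0.358341 + 1.681869 = 2.5607

2.5607 bits


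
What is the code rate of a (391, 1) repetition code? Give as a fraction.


Rate = k/n = 1/391

1/391


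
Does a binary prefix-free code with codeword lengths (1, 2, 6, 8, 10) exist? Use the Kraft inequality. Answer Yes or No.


Kraft sum = sum(2^(-l_i)) = 0.7705, need <= 1. Result: satisfied (a binary prefix-free code with these lengths exists)

Yes


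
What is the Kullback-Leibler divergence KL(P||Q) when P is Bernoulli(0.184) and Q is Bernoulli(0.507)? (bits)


KL = p*log2(p/q) + (1-p)*log2((1-p)/(1-q)) = 0.184*log2(0.184/0.507) + 0.816*log2(0.816/0.493) = 0.3242

0.3242 bits


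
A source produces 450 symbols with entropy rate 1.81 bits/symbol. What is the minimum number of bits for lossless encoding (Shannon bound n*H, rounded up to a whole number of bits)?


Minimum bits >= n * H = 450 * 1.81 = 814.5, rounded up to a whole number of bits = 815

815 bits


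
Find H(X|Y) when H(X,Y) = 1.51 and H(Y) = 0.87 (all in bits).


H(X|Y) = H(X,Y) - H(Y) = 1.51 - 0.87 = 0.64

0.64 bits


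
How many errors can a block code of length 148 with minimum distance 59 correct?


Correction capability = floor((d-1)/2) = floor((59-1)/2) = 29

29 errors


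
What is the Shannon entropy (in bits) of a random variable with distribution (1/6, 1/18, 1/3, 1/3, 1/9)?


H = -sum(p_i * log2(p_i)). Terms: -(1/6)*log2(1/6) = 0.430827; -(1/18)*log2(1/18) = 0.231663; -(1/3)*log2(1/3) = 0.528321; -(1/3)*log2(1/3) = 0.528321; -(1/9)*log2(1/9) = 0.352214. H = 0.430827 + 0.231663 + 0.528321 + 0.528321 + 0.352214 = 2.0713

2.0713 bits


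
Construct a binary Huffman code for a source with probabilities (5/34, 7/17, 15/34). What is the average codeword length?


Huffman construction (repeatedly merge the two least-probable nodes; each merge adds 1 bit to every symbol beneath it): 5/34 + 7/17 = 19/34; 15/34 + 19/34 = 1. Resulting codeword lengths (in the order the probabilities were given): (2, 2, 1). L_avg = sum(p_i * l_i) = 5/34*2 + 7/17*2 + 15/34*1 = 53/34 = 1.5588

1.5588 bits


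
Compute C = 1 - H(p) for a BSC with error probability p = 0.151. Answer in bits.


H(p) = -p*log2(p) - (1-p)*log2(1-p) = -0.151*log2(0.151) - 0.849*log2(0.849) = 0.411834 + 0.200503 = 0.6123. C = 1 - H(p) = 1 - 0.6123 = 0.3877

0.3877 bits


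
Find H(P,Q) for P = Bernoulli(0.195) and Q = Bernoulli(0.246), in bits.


H(P,Q) = -p*log2(q) - (1-p)*log2(1-q). -0.195*log2(0.246) = 0.394538; -0.805*log2(0.754) = 0.327928. H(P,Q) = 0.394538 + 0.327928 = 0.7225

0.7225 bits


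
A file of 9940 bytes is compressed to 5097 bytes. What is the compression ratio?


Ratio = original / compressed = 9940 / 5097 = 1.9502

1.9502


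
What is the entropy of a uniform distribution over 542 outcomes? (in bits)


H = log2(n) = log2(542) = 9.0821

9.0821 bits


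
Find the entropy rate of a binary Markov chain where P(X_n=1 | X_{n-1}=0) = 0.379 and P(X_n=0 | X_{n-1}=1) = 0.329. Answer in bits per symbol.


Stationary distribution: pi_0 = p10/(p01+p10) = 0.4647, pi_1 = 0.5353. Entropy rate H' = pi_0*H(p01) + pi_1*H(p10) = 0.4647*0.9573 + 0.5353*0.9139 = 0.9341

0.9341 bits/symbol


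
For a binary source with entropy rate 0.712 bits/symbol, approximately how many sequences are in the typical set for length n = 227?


log2|A_typical| = nH = 227 * 0.712 = 161.624, so |A_typical| ~ 2^161.624 = 4.505e+48

4.505e+48


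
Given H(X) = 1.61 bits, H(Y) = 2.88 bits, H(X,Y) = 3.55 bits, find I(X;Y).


I(X;Y) = H(X) + H(Y) - H(X,Y) = 1.61 + 2.88 - 3.55 = 0.94

0.94 bits


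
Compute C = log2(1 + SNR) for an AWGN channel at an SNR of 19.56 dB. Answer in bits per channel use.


SNR_linear = 10^(19.56/10) = 90.3649; C = log2(1 + SNR_linear) = log2(1 + 90.3649) = 6.5136

6.5136 bits/channel use


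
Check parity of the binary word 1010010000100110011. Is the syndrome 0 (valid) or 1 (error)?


Syndrome = XOR of all bits = 1 XOR 0 XOR 1 XOR 0 XOR 0 XOR 1 XOR 0 XOR 0 XOR 0 XOR 0 XOR 1 XOR 0 XOR 0 XOR 1 XOR 1 XOR 0 XOR 0 XOR 1 XOR 1 = 0

0


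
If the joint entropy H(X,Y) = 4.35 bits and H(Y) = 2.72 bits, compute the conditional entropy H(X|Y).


H(X|Y) = H(X,Y) - H(Y) = 4.35 - 2.72 = 1.63

1.63 bits


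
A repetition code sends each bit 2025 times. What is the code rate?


Rate = k/n = 1/2025

1/2025


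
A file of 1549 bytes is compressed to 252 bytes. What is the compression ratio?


Ratio = original / compressed = 1549 / 252 = 6.1468

6.1468


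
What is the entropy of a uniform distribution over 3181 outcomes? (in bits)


H = log2(n) = log2(3181) = 11.6353

11.6353 bits


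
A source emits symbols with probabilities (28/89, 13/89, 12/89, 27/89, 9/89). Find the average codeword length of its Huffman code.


Huffman construction (repeatedly merge the two least-probable nodes; each merge adds 1 bit to every symbol beneath it): 9/89 + 12/89 = 21/89; 13/89 + 21/89 = 34/89; 27/89 + 28/89 = 55/89; 34/89 + 55/89 = 1. Resulting codeword lengths (in the order the probabilities were given): (2, 2, 3, 2, 3). L_avg = sum(p_i * l_i) = 28/89*2 + 13/89*2 + 12/89*3 + 27/89*2 + 9/89*3 = 199/89 = 2.236

2.236 bits


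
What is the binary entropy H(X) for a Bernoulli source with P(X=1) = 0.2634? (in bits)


H = -p*log2(p) - (1-p)*log2(1-p). -0.2634*log2(0.2634) = 0.506959; -0.7366*log2(0.7366) = 0.324875. H = 0.506959 + 0.324875 = 0.8318

0.8318 bits


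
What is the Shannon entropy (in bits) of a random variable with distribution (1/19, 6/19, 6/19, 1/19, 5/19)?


H = -sum(p_i * log2(p_i)). Terms: -(1/19)*log2(1/19) = 0.223575; -(6/19)*log2(6/19) = 0.525147; -(6/19)*log2(6/19) = 0.525147; -(1/19)*log2(1/19) = 0.223575; -(5/19)*log2(5/19) = 0.506842. H = 0.223575 + 0.525147 + 0.525147 + 0.223575 + 0.506842 = 2.0043

2.0043 bits


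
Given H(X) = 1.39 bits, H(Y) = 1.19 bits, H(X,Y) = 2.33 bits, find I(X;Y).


I(X;Y) = H(X) + H(Y) - H(X,Y) = 1.39 + 1.19 - 2.33 = 0.25

0.25 bits


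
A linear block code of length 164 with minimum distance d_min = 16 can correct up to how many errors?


Correction capability = floor((d-1)/2) = floor((16-1)/2) = 7

7 errors


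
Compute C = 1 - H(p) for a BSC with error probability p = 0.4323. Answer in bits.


H(p) = -p*log2(p) - (1-p)*log2(1-p) = -0.4323*log2(0.4323) - 0.5677*log2(0.5677) = 0.523038 + 0.463697 = 0.9867. C = 1 - H(p) = 1 - 0.9867 = 0.0133

0.0133 bits


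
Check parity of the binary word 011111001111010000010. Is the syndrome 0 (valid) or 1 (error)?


Syndrome = XOR of all bits = 0 XOR 1 XOR 1 XOR 1 XOR 1 XOR 1 XOR 0 XOR 0 XOR 1 XOR 1 XOR 1 XOR 1 XOR 0 XOR 1 XOR 0 XOR 0 XOR 0 XOR 0 XOR 0 XOR 1 XOR 0 = 1

1


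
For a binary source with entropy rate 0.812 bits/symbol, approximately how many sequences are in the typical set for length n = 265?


log2|A_typical| = nH = 265 * 0.812 = 215.18, so |A_typical| ~ 2^215.18 = 5.965e+64

5.965e+64


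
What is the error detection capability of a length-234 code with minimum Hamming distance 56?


Detection capability = d_min - 1 = 56 - 1 = 55

55 errors


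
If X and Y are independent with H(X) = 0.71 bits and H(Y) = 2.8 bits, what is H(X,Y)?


For independent variables, H(X,Y) = H(X) + H(Y) = 0.71 + 2.8 = 3.51

3.51 bits


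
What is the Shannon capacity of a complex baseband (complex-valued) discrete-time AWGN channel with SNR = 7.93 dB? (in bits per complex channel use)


SNR_linear = 10^(7.93/10) = 6.2087; C = log2(1 + SNR_linear) = log2(1 + 6.2087) = 2.8497

2.8497 bits/channel use


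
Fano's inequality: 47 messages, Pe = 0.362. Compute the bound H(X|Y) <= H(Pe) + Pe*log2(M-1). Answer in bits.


H(Pe) = -Pe*log2(Pe) - (1-Pe)*log2(1-Pe) = -0.362*log2(0.362) - 0.638*log2(0.638) = 0.530670 + 0.413661 = 0.9443. Pe*log2(M-1) = 0.362*log2(46) = 1.999529. Bound = H(Pe) + Pe*log2(M-1) = 0.530670 + 0.413661 + 1.999529 = 2.9439

2.9439 bits


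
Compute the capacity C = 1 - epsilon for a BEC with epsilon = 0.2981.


C = 1 - epsilon = 1 - 0.2981 = 0.7019

0.7019 bits


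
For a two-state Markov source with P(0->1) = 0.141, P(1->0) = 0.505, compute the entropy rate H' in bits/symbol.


Stationary distribution: pi_0 = p10/(p01+p10) = 0.7817, pi_1 = 0.2183. Entropy rate H' = pi_0*H(p01) + pi_1*H(p10) = 0.7817*0.5869 + 0.2183*0.9999 = 0.677

0.677 bits/symbol


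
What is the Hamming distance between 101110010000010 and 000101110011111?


Count differing positions: ^ . ^ . ^ ^ ^ . . . ^ ^ ^ . ^ = 9 differences

9


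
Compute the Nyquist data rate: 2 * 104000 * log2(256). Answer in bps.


Rate = 2 * B * log2(M) = 2 * 104000 * 8.0 = 1664000.0

1664000.0 bps


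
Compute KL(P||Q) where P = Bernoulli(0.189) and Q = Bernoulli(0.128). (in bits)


KL = p*log2(p/q) + (1-p)*log2((1-p)/(1-q)) = 0.189*log2(0.189/0.128) + 0.811*log2(0.811/0.872) = 0.0214

0.0214 bits


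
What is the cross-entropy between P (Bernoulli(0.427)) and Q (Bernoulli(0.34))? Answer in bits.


H(P,Q) = -p*log2(q) - (1-p)*log2(1-q). -0.427*log2(0.34) = 0.664580; -0.573*log2(0.66) = 0.343492. H(P,Q) = 0.664580 + 0.343492 = 1.0081

1.0081 bits


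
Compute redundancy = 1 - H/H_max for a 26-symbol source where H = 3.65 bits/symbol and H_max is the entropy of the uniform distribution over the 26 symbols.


H_max = log2(K) = log2(26) = 4.7004 bits/symbol. Redundancy = 1 - H/H_max = 1 - 3.65/4.7004 = 1 - 0.7765 = 0.2235

0.2235


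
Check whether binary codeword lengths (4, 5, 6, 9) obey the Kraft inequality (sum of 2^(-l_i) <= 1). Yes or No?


Kraft sum = sum(2^(-l_i)) = 0.1113, need <= 1. Result: satisfied (a binary prefix-free code with these lengths exists)

Yes


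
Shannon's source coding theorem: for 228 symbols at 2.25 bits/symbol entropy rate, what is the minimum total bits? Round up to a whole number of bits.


Minimum bits >= n * H = 228 * 2.25 = 513.0, rounded up to a whole number of bits = 513

513 bits


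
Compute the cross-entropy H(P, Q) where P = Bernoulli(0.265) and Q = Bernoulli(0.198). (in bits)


H(P,Q) = -p*log2(q) - (1-p)*log2(1-q). -0.265*log2(0.198) = 0.619153; -0.735*log2(0.802) = 0.233970. H(P,Q) = 0.619153 + 0.233970 = 0.8531

0.8531 bits


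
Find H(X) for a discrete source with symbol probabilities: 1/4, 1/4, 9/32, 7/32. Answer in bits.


H = -sum(p_i * log2(p_i)). Terms: -(1/4)*log2(1/4) = 0.500000; -(1/4)*log2(1/4) = 0.500000; -(9/32)*log2(9/32) = 0.514709; -(7/32)*log2(7/32) = 0.479641. H = 0.500000 + 0.500000 + 0.514709 + 0.479641 = 1.9943

1.9943 bits


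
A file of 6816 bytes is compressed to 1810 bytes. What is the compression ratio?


Ratio = original / compressed = 6816 / 1810 = 3.7657

3.7657


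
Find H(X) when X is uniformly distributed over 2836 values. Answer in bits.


H = log2(n) = log2(2836) = 11.4696

11.4696 bits


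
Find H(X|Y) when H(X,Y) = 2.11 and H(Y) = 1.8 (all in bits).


H(X|Y) = H(X,Y) - H(Y) = 2.11 - 1.8 = 0.31

0.31 bits


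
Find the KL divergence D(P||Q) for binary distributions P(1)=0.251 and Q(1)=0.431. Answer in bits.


KL = p*log2(p/q) + (1-p)*log2((1-p)/(1-q)) = 0.251*log2(0.251/0.431) + 0.749*log2(0.749/0.569) = 0.1012

0.1012 bits


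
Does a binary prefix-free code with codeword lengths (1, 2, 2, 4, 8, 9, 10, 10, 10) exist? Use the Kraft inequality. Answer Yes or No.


Kraft sum = sum(2^(-l_i)) = 1.0713, need <= 1. Result: violated (a binary prefix-free code with these lengths cannot exist)

No


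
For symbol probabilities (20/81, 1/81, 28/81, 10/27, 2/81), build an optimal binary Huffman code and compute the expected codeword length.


Huffman construction (repeatedly merge the two least-probable nodes; each merge adds 1 bit to every symbol beneath it): 1/81 + 2/81 = 1/27; 1/27 + 20/81 = 23/81; 23/81 + 28/81 = 17/27; 10/27 + 17/27 = 1. Resulting codeword lengths (in the order the probabilities were given): (3, 4, 2, 1, 4). L_avg = sum(p_i * l_i) = 20/81*3 + 1/81*4 + 28/81*2 + 10/27*1 + 2/81*4 = 158/81 = 1.9506

1.9506 bits


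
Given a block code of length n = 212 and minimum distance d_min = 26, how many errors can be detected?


Detection capability = d_min - 1 = 26 - 1 = 25

25 errors


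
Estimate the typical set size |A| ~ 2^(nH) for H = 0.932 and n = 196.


log2|A_typical| = nH = 196 * 0.932 = 182.672, so |A_typical| ~ 2^182.672 = 9.767e+54

9.767e+54


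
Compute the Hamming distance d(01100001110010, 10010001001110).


Count differing positions: ^ ^ ^ ^ . . . . ^ ^ ^ ^ . . = 8 differences

8


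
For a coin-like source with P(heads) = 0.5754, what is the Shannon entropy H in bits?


H = -p*log2(p) - (1-p)*log2(1-p). -0.5754*log2(0.5754) = 0.458803; -0.4246*log2(0.4246) = 0.524731. H = 0.458803 + 0.524731 = 0.9835

0.9835 bits


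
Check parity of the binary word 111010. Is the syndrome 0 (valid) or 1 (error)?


Syndrome = XOR of all bits = 1 XOR 1 XOR 1 XOR 0 XOR 1 XOR 0 = 0

0


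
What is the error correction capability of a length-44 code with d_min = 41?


Correction capability = floor((d-1)/2) = floor((41-1)/2) = 20

20 errors


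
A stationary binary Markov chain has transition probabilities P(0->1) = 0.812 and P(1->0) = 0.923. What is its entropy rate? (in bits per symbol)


Stationary distribution: pi_0 = p10/(p01+p10) = 0.532, pi_1 = 0.468. Entropy rate H' = pi_0*H(p01) + pi_1*H(p10) = 0.532*0.6973 + 0.468*0.3915 = 0.5542

0.5542 bits/symbol


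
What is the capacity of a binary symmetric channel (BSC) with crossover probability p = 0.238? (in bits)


H(p) = -p*log2(p) - (1-p)*log2(1-p) = -0.238*log2(0.238) - 0.762*log2(0.762) = 0.492890 + 0.298808 = 0.7917. C = 1 - H(p) = 1 - 0.7917 = 0.2083

0.2083 bits


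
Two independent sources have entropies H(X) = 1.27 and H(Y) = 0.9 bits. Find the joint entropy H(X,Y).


For independent variables, H(X,Y) = H(X) + H(Y) = 1.27 + 0.9 = 2.17

2.17 bits


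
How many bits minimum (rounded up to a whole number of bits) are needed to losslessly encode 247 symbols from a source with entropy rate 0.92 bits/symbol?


Minimum bits >= n * H = 247 * 0.92 = 227.24, rounded up to a whole number of bits = 228

228 bits


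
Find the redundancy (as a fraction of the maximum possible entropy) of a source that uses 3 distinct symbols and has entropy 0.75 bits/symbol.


H_max = log2(K) = log2(3) = 1.585 bits/symbol. Redundancy = 1 - H/H_max = 1 - 0.75/1.585 = 1 - 0.4732 = 0.5268

0.5268


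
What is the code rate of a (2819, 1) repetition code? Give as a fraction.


Rate = k/n = 1/2819

1/2819


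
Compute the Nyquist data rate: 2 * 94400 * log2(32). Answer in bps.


Rate = 2 * B * log2(M) = 2 * 94400 * 5.0 = 944000.0

944000.0 bps


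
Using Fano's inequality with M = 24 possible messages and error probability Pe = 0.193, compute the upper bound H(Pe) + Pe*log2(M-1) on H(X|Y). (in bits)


H(Pe) = -Pe*log2(Pe) - (1-Pe)*log2(1-Pe) = -0.193*log2(0.193) - 0.807*log2(0.807) = 0.458052 + 0.249653 = 0.7077. Pe*log2(M-1) = 0.193*log2(23) = 0.873047. Bound = H(Pe) + Pe*log2(M-1) = 0.458052 + 0.249653 + 0.873047 = 1.5808

1.5808 bits


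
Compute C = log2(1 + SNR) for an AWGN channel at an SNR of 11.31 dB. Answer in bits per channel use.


SNR_linear = 10^(11.31/10) = 13.5207; C = log2(1 + SNR_linear) = log2(1 + 13.5207) = 3.86

3.86 bits/channel use


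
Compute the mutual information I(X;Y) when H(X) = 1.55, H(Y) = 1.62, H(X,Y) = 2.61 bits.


I(X;Y) = H(X) + H(Y) - H(X,Y) = 1.55 + 1.62 - 2.61 = 0.56

0.56 bits


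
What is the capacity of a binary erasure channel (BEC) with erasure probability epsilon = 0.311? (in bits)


C = 1 - epsilon = 1 - 0.311 = 0.689

0.689 bits


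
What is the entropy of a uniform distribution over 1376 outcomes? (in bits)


H = log2(n) = log2(1376) = 10.4263

10.4263 bits


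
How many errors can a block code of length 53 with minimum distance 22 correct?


Correction capability = floor((d-1)/2) = floor((22-1)/2) = 10

10 errors


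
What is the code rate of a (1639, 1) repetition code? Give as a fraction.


Rate = k/n = 1/1639

1/1639


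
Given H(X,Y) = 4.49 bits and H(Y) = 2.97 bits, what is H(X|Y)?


H(X|Y) = H(X,Y) - H(Y) = 4.49 - 2.97 = 1.52

1.52 bits
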